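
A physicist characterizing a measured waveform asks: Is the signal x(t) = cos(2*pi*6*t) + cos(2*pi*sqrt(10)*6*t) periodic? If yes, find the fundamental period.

f1 = 6 Hz, f2 = 6*sqrt(10) Hz
Ratio f2/f1 = sqrt(10), which is irrational.
Since the frequency ratio is irrational, no common period exists.
The signal is not periodic.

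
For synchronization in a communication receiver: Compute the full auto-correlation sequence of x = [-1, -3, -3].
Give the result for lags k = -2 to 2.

r_xx[k] = sum_m x[m]*x[m+k], indexed from 0, for k = -2 to 2:
  r_xx[-2] = x[2]*x[0] = 3
  r_xx[-1] = x[1]*x[0] + x[2]*x[1] = 12
  r_xx[0] = x[0]*x[0] + x[1]*x[1] + x[2]*x[2] = 19
  r_xx[1] = x[0]*x[1] + x[1]*x[2] = 12
  r_xx[2] = x[0]*x[2] = 3
r_xx = [3, 12, 19, 12, 3]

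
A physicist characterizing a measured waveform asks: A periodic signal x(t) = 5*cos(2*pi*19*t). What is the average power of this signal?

Average power of A*cos(wt) is A^2/2.
P = 5^2 / 2 = 25/2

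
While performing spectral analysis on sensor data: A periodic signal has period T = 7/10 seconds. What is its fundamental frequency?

The fundamental frequency is the reciprocal of the period.
f = 1/T = 1/(7/10) = 10/7 Hz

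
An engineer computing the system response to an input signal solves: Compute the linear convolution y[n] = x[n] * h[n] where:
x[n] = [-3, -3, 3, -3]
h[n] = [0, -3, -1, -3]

y[n] = sum_k x[k]*h[n-k]. Output length = len(x) + len(h) - 1 = 4 + 4 - 1 = 7.
y[0] = -3*0 = 0
y[1] = -3*0 + -3*-3 = 9
y[2] = 3*0 + -3*-3 + -3*-1 = 12
y[3] = -3*0 + 3*-3 + -3*-1 + -3*-3 = 3
y[4] = -3*-3 + 3*-1 + -3*-3 = 15
y[5] = -3*-1 + 3*-3 = -6
y[6] = -3*-3 = 9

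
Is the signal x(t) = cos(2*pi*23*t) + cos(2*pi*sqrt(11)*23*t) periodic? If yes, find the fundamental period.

f1 = 23 Hz, f2 = 23*sqrt(11) Hz
Ratio f2/f1 = sqrt(11), which is irrational.
Since the frequency ratio is irrational, no common period exists.
The signal is not periodic.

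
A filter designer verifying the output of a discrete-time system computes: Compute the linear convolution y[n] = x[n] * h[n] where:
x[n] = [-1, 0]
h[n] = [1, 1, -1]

y[n] = sum_k x[k]*h[n-k]. Output length = len(x) + len(h) - 1 = 2 + 3 - 1 = 4.
y[0] = -1*1 = -1
y[1] = 0*1 + -1*1 = -1
y[2] = 0*1 + -1*-1 = 1
y[3] = 0*-1 = 0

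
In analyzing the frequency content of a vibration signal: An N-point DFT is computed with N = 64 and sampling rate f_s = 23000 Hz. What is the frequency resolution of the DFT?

DFT frequency resolution = f_s / N
= 23000 / 64 = 2875/8 Hz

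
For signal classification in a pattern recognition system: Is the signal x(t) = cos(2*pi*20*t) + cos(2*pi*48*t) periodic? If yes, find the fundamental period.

f1 = 20 Hz, f2 = 48 Hz
Period T1 = 1/20, T2 = 1/48
Ratio T1/T2 = 48/20, which is rational.
The signal is periodic with fundamental period T = 1/GCD(20,48) = 1/4 s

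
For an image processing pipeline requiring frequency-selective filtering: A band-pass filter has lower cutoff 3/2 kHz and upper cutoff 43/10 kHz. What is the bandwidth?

Bandwidth = f_high - f_low
= 43/10 kHz - 3/2 kHz = 14/5 kHz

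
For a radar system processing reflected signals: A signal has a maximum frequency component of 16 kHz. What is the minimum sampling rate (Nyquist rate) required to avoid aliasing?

By the Nyquist-Shannon sampling theorem,
the minimum sampling rate (Nyquist rate) must be at least 2 * f_max.
Nyquist rate = 2 * 16 kHz = 32 kHz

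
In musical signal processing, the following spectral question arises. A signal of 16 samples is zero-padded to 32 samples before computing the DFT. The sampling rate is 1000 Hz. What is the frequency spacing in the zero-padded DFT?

Original DFT: N = 16, resolution = f_s/N = 1000/16 = 125/2 Hz
Zero-padded DFT: N = 32, resolution = f_s/N = 1000/32 = 125/4 Hz
Zero-padding interpolates the spectrum (finer frequency grid)
but does NOT improve the true spectral resolution (ability to resolve close frequencies).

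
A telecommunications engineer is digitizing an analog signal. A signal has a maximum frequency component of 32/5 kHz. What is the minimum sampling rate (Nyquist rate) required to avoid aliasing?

By the Nyquist-Shannon sampling theorem,
the minimum sampling rate (Nyquist rate) must be at least 2 * f_max.
Nyquist rate = 2 * 32/5 kHz = 64/5 kHz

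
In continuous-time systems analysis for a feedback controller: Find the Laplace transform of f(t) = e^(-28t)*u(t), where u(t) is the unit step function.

Standard Laplace transform pair:
e^(-at)*u(t) <-> 1/(s+a)
With a = 28: L{e^(-28t)*u(t)} = 1/(s+28), ROC: Re(s) > -28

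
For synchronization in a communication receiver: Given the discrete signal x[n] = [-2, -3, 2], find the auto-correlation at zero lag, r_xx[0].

The auto-correlation at zero lag r_xx[0] equals the signal energy.
r_xx[0] = sum of x[n]^2 = (-2)^2 + (-3)^2 + 2^2
= 4 + 9 + 4 = 17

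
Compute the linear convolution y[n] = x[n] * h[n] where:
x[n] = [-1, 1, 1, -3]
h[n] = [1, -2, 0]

y[n] = sum_k x[k]*h[n-k]. Output length = len(x) + len(h) - 1 = 4 + 3 - 1 = 6.
y[0] = -1*1 = -1
y[1] = 1*1 + -1*-2 = 3
y[2] = 1*1 + 1*-2 + -1*0 = -1
y[3] = -3*1 + 1*-2 + 1*0 = -5
y[4] = -3*-2 + 1*0 = 6
y[5] = -3*0 = 0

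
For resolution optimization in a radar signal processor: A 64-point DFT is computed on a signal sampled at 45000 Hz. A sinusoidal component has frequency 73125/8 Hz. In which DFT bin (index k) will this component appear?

DFT frequency resolution = f_s/N = 45000/64 = 5625/8 Hz
Bin index k = f_signal / resolution = 73125/8 / 5625/8 = 13
The signal frequency 73125/8 Hz falls in DFT bin k = 13.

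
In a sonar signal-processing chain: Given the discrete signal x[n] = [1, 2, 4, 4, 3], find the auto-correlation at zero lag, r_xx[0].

The auto-correlation at zero lag r_xx[0] equals the signal energy.
r_xx[0] = sum of x[n]^2 = 1^2 + 2^2 + 4^2 + 4^2 + 3^2
= 1 + 4 + 16 + 16 + 9 = 46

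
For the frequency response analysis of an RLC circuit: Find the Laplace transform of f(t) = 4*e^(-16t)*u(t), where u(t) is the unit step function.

Standard Laplace transform pair:
e^(-at)*u(t) <-> 1/(s+a)
With a = 16: L{4*e^(-16t)*u(t)} = 4/(s+16), ROC: Re(s) > -16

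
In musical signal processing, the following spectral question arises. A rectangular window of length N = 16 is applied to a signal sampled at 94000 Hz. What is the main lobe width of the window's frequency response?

For a rectangular window of length N,
the main lobe width in frequency is 2*f_s/N.
= 2*94000/16 = 11750 Hz
This determines the minimum frequency separation for resolving two sinusoids.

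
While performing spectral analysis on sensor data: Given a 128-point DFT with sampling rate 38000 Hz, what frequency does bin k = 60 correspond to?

The frequency of DFT bin k is: f_k = k * f_s / N
f_60 = 60 * 38000 / 128 = 35625/2 Hz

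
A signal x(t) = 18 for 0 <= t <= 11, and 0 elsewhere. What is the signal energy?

Energy = integral of |x(t)|^2 dt over the signal duration
= 18^2 * 11 = 324 * 11 = 3564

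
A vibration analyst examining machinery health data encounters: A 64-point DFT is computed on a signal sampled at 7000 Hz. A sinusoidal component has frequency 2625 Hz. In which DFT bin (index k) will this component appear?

DFT frequency resolution = f_s/N = 7000/64 = 875/8 Hz
Bin index k = f_signal / resolution = 2625 / 875/8 = 24
The signal frequency 2625 Hz falls in DFT bin k = 24.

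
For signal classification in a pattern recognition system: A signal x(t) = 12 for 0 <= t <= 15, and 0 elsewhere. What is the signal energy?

Energy = integral of |x(t)|^2 dt over the signal duration
= 12^2 * 15 = 144 * 15 = 2160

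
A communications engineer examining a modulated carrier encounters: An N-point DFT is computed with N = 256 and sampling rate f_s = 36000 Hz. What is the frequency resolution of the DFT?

DFT frequency resolution = f_s / N
= 36000 / 256 = 1125/8 Hz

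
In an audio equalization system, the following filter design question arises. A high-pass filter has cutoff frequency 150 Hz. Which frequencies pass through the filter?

A high-pass filter passes all frequencies above the cutoff frequency 150 Hz and attenuates lower frequencies.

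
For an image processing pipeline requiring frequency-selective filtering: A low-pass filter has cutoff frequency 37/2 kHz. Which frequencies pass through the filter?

A low-pass filter passes all frequencies below the cutoff frequency 37/2 kHz and attenuates higher frequencies.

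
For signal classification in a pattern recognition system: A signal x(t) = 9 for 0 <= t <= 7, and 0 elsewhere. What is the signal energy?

Energy = integral of |x(t)|^2 dt over the signal duration
= 9^2 * 7 = 81 * 7 = 567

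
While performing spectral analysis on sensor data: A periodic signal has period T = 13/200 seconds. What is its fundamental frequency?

The fundamental frequency is the reciprocal of the period.
f = 1/T = 1/(13/200) = 200/13 Hz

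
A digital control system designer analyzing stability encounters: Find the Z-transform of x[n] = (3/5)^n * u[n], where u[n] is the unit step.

The Z-transform of a^n * u[n] is z/(z-a) for |z| > |a|.
Here a = 3/5, so X(z) = z/(z - (3/5)) = 5z/(5z - 3)
ROC: |z| > 3/5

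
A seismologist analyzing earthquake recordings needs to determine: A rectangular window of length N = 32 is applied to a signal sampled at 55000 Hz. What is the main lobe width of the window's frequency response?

For a rectangular window of length N,
the main lobe width in frequency is 2*f_s/N.
= 2*55000/32 = 6875/2 Hz
This determines the minimum frequency separation for resolving two sinusoids.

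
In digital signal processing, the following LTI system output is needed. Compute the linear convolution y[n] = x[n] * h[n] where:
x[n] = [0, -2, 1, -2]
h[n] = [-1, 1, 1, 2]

y[n] = sum_k x[k]*h[n-k]. Output length = len(x) + len(h) - 1 = 4 + 4 - 1 = 7.
y[0] = 0*-1 = 0
y[1] = -2*-1 + 0*1 = 2
y[2] = 1*-1 + -2*1 + 0*1 = -3
y[3] = -2*-1 + 1*1 + -2*1 + 0*2 = 1
y[4] = -2*1 + 1*1 + -2*2 = -5
y[5] = -2*1 + 1*2 = 0
y[6] = -2*2 = -4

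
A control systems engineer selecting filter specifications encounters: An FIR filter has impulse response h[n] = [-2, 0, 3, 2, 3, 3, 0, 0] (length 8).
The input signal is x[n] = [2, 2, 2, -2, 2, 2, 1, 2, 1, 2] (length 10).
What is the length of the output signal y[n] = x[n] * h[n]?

For linear convolution, the output length is:
len(y) = len(x) + len(h) - 1 = 10 + 8 - 1 = 17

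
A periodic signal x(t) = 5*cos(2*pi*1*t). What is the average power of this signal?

Average power of A*cos(wt) is A^2/2.
P = 5^2 / 2 = 25/2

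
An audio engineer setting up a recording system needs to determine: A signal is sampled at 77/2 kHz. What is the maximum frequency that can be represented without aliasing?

The maximum frequency that can be represented without aliasing
is the Nyquist frequency: f_max = f_s / 2 = 77/2 kHz / 2 = 77/4 kHz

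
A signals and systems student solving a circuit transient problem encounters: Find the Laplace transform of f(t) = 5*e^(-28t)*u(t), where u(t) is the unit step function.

Standard Laplace transform pair:
e^(-at)*u(t) <-> 1/(s+a)
With a = 28: L{5*e^(-28t)*u(t)} = 5/(s+28), ROC: Re(s) > -28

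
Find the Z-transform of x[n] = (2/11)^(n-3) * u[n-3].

Time-shifting property: if X(z) = Z{x[n]}, then Z{x[n-d]} = z^(-d) * X(z)
X(z) = z/(z - 2/11) for x[n] = (2/11)^n * u[n]
Z{x[n-3]} = z^(-3) * z/(z - 2/11) = z^(-2)/(z - 2/11)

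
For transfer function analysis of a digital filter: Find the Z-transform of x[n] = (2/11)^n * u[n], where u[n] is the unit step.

The Z-transform of a^n * u[n] is z/(z-a) for |z| > |a|.
Here a = 2/11, so X(z) = z/(z - (2/11)) = 11z/(11z - 2)
ROC: |z| > 2/11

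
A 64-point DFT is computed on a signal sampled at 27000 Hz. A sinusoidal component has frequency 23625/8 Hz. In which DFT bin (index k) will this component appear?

DFT frequency resolution = f_s/N = 27000/64 = 3375/8 Hz
Bin index k = f_signal / resolution = 23625/8 / 3375/8 = 7
The signal frequency 23625/8 Hz falls in DFT bin k = 7.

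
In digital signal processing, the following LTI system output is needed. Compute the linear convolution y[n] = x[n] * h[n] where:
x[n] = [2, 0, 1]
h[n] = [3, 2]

y[n] = sum_k x[k]*h[n-k]. Output length = len(x) + len(h) - 1 = 3 + 2 - 1 = 4.
y[0] = 2*3 = 6
y[1] = 0*3 + 2*2 = 4
y[2] = 1*3 + 0*2 = 3
y[3] = 1*2 = 2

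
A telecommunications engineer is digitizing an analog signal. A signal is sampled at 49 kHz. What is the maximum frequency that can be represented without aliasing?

The maximum frequency that can be represented without aliasing
is the Nyquist frequency: f_max = f_s / 2 = 49 kHz / 2 = 49/2 kHz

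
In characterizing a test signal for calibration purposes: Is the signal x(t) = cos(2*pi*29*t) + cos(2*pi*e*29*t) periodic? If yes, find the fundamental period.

f1 = 29 Hz, f2 = 29*e Hz
Ratio f2/f1 = e, which is irrational.
Since the frequency ratio is irrational, no common period exists.
The signal is not periodic.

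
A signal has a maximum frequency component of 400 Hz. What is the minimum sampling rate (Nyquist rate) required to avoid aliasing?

By the Nyquist-Shannon sampling theorem,
the minimum sampling rate (Nyquist rate) must be at least 2 * f_max.
Nyquist rate = 2 * 400 Hz = 800 Hz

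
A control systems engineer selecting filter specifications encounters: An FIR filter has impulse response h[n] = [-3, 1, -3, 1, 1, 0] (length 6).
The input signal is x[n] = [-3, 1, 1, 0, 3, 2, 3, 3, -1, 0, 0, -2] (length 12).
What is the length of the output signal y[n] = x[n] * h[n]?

For linear convolution, the output length is:
len(y) = len(x) + len(h) - 1 = 12 + 6 - 1 = 17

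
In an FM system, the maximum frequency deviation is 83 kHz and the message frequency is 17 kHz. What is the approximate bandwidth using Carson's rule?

Carson's rule: BW = 2*(delta_f + f_m)
= 2*(83 + 17) kHz = 200 kHz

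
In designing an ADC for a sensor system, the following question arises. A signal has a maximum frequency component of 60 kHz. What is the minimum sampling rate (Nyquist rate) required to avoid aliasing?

By the Nyquist-Shannon sampling theorem,
the minimum sampling rate (Nyquist rate) must be at least 2 * f_max.
Nyquist rate = 2 * 60 kHz = 120 kHz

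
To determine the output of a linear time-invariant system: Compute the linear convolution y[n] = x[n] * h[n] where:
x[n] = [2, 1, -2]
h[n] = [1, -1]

y[n] = sum_k x[k]*h[n-k]. Output length = len(x) + len(h) - 1 = 3 + 2 - 1 = 4.
y[0] = 2*1 = 2
y[1] = 1*1 + 2*-1 = -1
y[2] = -2*1 + 1*-1 = -3
y[3] = -2*-1 = 2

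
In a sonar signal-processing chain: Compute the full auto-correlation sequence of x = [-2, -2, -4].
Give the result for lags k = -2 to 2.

r_xx[k] = sum_m x[m]*x[m+k], indexed from 0, for k = -2 to 2:
  r_xx[-2] = x[2]*x[0] = 8
  r_xx[-1] = x[1]*x[0] + x[2]*x[1] = 12
  r_xx[0] = x[0]*x[0] + x[1]*x[1] + x[2]*x[2] = 24
  r_xx[1] = x[0]*x[1] + x[1]*x[2] = 12
  r_xx[2] = x[0]*x[2] = 8
r_xx = [8, 12, 24, 12, 8]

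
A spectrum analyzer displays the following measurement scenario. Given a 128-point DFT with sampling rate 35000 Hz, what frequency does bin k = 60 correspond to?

The frequency of DFT bin k is: f_k = k * f_s / N
f_60 = 60 * 35000 / 128 = 65625/4 Hz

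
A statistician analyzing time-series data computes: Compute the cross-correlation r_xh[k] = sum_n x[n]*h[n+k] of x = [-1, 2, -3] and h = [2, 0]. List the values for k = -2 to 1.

Both sequences indexed from 0 and zero outside their support.
Lags with overlap: k = -2 to 1.
  r_xh[-2] = x[2]*h[0] = -6
  r_xh[-1] = x[1]*h[0] + x[2]*h[1] = 4
  r_xh[0] = x[0]*h[0] + x[1]*h[1] = -2
  r_xh[1] = x[0]*h[1] = 0
r_xh = [-6, 4, -2, 0] (for k = -2, ..., 1)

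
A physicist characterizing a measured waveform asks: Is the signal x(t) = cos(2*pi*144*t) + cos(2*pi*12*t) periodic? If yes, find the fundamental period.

f1 = 144 Hz, f2 = 12 Hz
Period T1 = 1/144, T2 = 1/12
Ratio T1/T2 = 12/144, which is rational.
The signal is periodic with fundamental period T = 1/GCD(144,12) = 1/12 s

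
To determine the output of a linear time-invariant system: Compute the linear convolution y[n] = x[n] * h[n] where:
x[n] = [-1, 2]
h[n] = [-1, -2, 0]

y[n] = sum_k x[k]*h[n-k]. Output length = len(x) + len(h) - 1 = 2 + 3 - 1 = 4.
y[0] = -1*-1 = 1
y[1] = 2*-1 + -1*-2 = 0
y[2] = 2*-2 + -1*0 = -4
y[3] = 2*0 = 0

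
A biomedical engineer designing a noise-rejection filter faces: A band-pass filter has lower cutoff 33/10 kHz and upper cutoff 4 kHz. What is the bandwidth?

Bandwidth = f_high - f_low
= 4 kHz - 33/10 kHz = 7/10 kHz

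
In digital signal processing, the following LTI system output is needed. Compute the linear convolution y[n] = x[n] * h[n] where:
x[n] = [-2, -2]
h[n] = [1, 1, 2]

y[n] = sum_k x[k]*h[n-k]. Output length = len(x) + len(h) - 1 = 2 + 3 - 1 = 4.
y[0] = -2*1 = -2
y[1] = -2*1 + -2*1 = -4
y[2] = -2*1 + -2*2 = -6
y[3] = -2*2 = -4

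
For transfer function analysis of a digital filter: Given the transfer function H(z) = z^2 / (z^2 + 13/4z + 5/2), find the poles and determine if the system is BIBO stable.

Poles are roots of the denominator: z^2 + 13/4z + 5/2 = 0.
Quadratic formula: z = [-(13/4) +/- sqrt((13/4)^2 - 4*(5/2))] / 2
Discriminant = 169/16 - 10 = 9/16; sqrt = 3/4.
z = (-13/4 +/- 3/4) / 2 => z = -5/4 or z = -2.
|p1| = 2, |p2| = 5/4.
For BIBO stability, all poles must lie inside the unit circle (|p| < 1).
System is UNSTABLE since at least one |p| >= 1.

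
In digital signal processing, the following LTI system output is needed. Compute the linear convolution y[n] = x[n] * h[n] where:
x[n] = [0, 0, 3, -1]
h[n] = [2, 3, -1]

y[n] = sum_k x[k]*h[n-k]. Output length = len(x) + len(h) - 1 = 4 + 3 - 1 = 6.
y[0] = 0*2 = 0
y[1] = 0*2 + 0*3 = 0
y[2] = 3*2 + 0*3 + 0*-1 = 6
y[3] = -1*2 + 3*3 + 0*-1 = 7
y[4] = -1*3 + 3*-1 = -6
y[5] = -1*-1 = 1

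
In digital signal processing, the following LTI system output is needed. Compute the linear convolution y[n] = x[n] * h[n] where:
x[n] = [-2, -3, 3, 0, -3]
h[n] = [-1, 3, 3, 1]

y[n] = sum_k x[k]*h[n-k]. Output length = len(x) + len(h) - 1 = 5 + 4 - 1 = 8.
y[0] = -2*-1 = 2
y[1] = -3*-1 + -2*3 = -3
y[2] = 3*-1 + -3*3 + -2*3 = -18
y[3] = 0*-1 + 3*3 + -3*3 + -2*1 = -2
y[4] = -3*-1 + 0*3 + 3*3 + -3*1 = 9
y[5] = -3*3 + 0*3 + 3*1 = -6
y[6] = -3*3 + 0*1 = -9
y[7] = -3*1 = -3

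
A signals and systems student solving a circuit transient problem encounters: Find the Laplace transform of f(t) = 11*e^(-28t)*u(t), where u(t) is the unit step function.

Standard Laplace transform pair:
e^(-at)*u(t) <-> 1/(s+a)
With a = 28: L{11*e^(-28t)*u(t)} = 11/(s+28), ROC: Re(s) > -28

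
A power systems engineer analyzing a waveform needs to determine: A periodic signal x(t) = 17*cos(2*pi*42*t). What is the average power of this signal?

Average power of A*cos(wt) is A^2/2.
P = 17^2 / 2 = 289/2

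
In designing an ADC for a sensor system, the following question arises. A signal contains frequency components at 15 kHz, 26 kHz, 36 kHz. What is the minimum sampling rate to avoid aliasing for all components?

The highest frequency component is f_max = 36 kHz.
Nyquist rate = 2 * f_max = 2 * 36 kHz = 72 kHz.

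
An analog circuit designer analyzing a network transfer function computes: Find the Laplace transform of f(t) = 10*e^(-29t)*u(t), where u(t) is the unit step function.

Standard Laplace transform pair:
e^(-at)*u(t) <-> 1/(s+a)
With a = 29: L{10*e^(-29t)*u(t)} = 10/(s+29), ROC: Re(s) > -29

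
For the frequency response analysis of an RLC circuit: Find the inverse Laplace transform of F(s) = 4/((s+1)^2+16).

Standard pair: w/((s+a)^2+w^2) <-> e^(-at)*sin(wt)*u(t)
With a=1, w=4: f(t) = e^(-t)*sin(4t)*u(t)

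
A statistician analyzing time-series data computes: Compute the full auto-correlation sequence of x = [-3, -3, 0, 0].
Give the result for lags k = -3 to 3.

r_xx[k] = sum_m x[m]*x[m+k], indexed from 0, for k = -3 to 3:
  r_xx[-3] = x[3]*x[0] = 0
  r_xx[-2] = x[2]*x[0] + x[3]*x[1] = 0
  r_xx[-1] = x[1]*x[0] + x[2]*x[1] + x[3]*x[2] = 9
  r_xx[0] = x[0]*x[0] + x[1]*x[1] + x[2]*x[2] + x[3]*x[3] = 18
  r_xx[1] = x[0]*x[1] + x[1]*x[2] + x[2]*x[3] = 9
  r_xx[2] = x[0]*x[2] + x[1]*x[3] = 0
  r_xx[3] = x[0]*x[3] = 0
r_xx = [0, 0, 9, 18, 9, 0, 0]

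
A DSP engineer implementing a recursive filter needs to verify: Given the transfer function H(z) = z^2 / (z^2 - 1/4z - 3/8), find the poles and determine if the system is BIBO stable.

Poles are roots of the denominator: z^2 - 1/4z - 3/8 = 0.
Quadratic formula: z = [-(-1/4) +/- sqrt((-1/4)^2 - 4*(-3/8))] / 2
Discriminant = 1/16 + 3/2 = 25/16; sqrt = 5/4.
z = (1/4 +/- 5/4) / 2 => z = 3/4 or z = -1/2.
|p1| = 1/2, |p2| = 3/4.
For BIBO stability, all poles must lie inside the unit circle (|p| < 1).
System is STABLE since both |p| < 1.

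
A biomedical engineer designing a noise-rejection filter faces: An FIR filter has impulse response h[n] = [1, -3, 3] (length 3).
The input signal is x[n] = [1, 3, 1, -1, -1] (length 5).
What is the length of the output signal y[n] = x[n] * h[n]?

For linear convolution, the output length is:
len(y) = len(x) + len(h) - 1 = 5 + 3 - 1 = 7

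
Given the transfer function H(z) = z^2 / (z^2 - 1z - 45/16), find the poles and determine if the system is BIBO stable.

Poles are roots of the denominator: z^2 - 1z - 45/16 = 0.
Quadratic formula: z = [-(-1) +/- sqrt((-1)^2 - 4*(-45/16))] / 2
Discriminant = 1 + 45/4 = 49/4; sqrt = 7/2.
z = (1 +/- 7/2) / 2 => z = 9/4 or z = -5/4.
|p1| = 9/4, |p2| = 5/4.
For BIBO stability, all poles must lie inside the unit circle (|p| < 1).
System is UNSTABLE since at least one |p| >= 1.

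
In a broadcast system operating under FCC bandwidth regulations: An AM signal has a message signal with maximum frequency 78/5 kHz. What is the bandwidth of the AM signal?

In AM (double-sideband), the bandwidth is twice the message frequency.
BW = 2 * f_m = 2 * 78/5 kHz = 156/5 kHz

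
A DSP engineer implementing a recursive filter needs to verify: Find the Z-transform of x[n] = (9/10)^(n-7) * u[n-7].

Time-shifting property: if X(z) = Z{x[n]}, then Z{x[n-d]} = z^(-d) * X(z)
X(z) = z/(z - 9/10) for x[n] = (9/10)^n * u[n]
Z{x[n-7]} = z^(-7) * z/(z - 9/10) = z^(-6)/(z - 9/10)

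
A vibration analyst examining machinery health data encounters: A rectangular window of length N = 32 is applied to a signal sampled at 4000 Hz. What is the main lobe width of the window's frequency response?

For a rectangular window of length N,
the main lobe width in frequency is 2*f_s/N.
= 2*4000/32 = 250 Hz
This determines the minimum frequency separation for resolving two sinusoids.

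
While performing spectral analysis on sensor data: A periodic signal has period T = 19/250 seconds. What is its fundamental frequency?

The fundamental frequency is the reciprocal of the period.
f = 1/T = 1/(19/250) = 250/19 Hz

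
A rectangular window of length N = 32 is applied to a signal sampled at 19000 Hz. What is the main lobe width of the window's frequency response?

For a rectangular window of length N,
the main lobe width in frequency is 2*f_s/N.
= 2*19000/32 = 2375/2 Hz
This determines the minimum frequency separation for resolving two sinusoids.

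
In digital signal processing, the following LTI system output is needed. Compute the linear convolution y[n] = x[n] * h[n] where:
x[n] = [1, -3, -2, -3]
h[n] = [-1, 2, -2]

y[n] = sum_k x[k]*h[n-k]. Output length = len(x) + len(h) - 1 = 4 + 3 - 1 = 6.
y[0] = 1*-1 = -1
y[1] = -3*-1 + 1*2 = 5
y[2] = -2*-1 + -3*2 + 1*-2 = -6
y[3] = -3*-1 + -2*2 + -3*-2 = 5
y[4] = -3*2 + -2*-2 = -2
y[5] = -3*-2 = 6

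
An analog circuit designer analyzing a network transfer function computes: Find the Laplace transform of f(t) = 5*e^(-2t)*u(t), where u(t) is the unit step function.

Standard Laplace transform pair:
e^(-at)*u(t) <-> 1/(s+a)
With a = 2: L{5*e^(-2t)*u(t)} = 5/(s+2), ROC: Re(s) > -2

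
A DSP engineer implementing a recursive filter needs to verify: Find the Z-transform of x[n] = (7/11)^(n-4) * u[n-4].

Time-shifting property: if X(z) = Z{x[n]}, then Z{x[n-d]} = z^(-d) * X(z)
X(z) = z/(z - 7/11) for x[n] = (7/11)^n * u[n]
Z{x[n-4]} = z^(-4) * z/(z - 7/11) = z^(-3)/(z - 7/11)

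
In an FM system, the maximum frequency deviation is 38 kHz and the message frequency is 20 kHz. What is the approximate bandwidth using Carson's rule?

Carson's rule: BW = 2*(delta_f + f_m)
= 2*(38 + 20) kHz = 116 kHz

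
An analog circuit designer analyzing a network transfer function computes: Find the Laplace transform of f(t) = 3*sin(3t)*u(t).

Standard pair: sin(wt)*u(t) <-> w/(s^2+w^2)
With w = 3: L{3*sin(3t)*u(t)} = 9/(s^2+9)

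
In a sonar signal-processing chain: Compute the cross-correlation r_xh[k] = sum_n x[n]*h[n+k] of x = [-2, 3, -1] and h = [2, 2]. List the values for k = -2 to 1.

Both sequences indexed from 0 and zero outside their support.
Lags with overlap: k = -2 to 1.
  r_xh[-2] = x[2]*h[0] = -2
  r_xh[-1] = x[1]*h[0] + x[2]*h[1] = 4
  r_xh[0] = x[0]*h[0] + x[1]*h[1] = 2
  r_xh[1] = x[0]*h[1] = -4
r_xh = [-2, 4, 2, -4] (for k = -2, ..., 1)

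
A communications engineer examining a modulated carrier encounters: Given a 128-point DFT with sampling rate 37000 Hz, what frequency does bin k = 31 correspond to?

The frequency of DFT bin k is: f_k = k * f_s / N
f_31 = 31 * 37000 / 128 = 143375/16 Hz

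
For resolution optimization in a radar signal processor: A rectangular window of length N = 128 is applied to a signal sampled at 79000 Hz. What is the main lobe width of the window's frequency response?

For a rectangular window of length N,
the main lobe width in frequency is 2*f_s/N.
= 2*79000/128 = 9875/8 Hz
This determines the minimum frequency separation for resolving two sinusoids.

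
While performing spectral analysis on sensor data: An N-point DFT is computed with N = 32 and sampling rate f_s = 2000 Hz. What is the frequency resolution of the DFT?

DFT frequency resolution = f_s / N
= 2000 / 32 = 125/2 Hz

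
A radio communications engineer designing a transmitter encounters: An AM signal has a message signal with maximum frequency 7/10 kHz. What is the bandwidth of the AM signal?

In AM (double-sideband), the bandwidth is twice the message frequency.
BW = 2 * f_m = 2 * 7/10 kHz = 7/5 kHz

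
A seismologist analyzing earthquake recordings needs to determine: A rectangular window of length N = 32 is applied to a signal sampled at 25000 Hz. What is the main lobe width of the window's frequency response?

For a rectangular window of length N,
the main lobe width in frequency is 2*f_s/N.
= 2*25000/32 = 3125/2 Hz
This determines the minimum frequency separation for resolving two sinusoids.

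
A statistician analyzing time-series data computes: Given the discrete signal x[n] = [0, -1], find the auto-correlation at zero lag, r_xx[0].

The auto-correlation at zero lag r_xx[0] equals the signal energy.
r_xx[0] = sum of x[n]^2 = 0^2 + (-1)^2
= 0 + 1 = 1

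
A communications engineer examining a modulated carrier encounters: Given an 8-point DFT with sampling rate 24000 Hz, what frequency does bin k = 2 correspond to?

The frequency of DFT bin k is: f_k = k * f_s / N
f_2 = 2 * 24000 / 8 = 6000 Hz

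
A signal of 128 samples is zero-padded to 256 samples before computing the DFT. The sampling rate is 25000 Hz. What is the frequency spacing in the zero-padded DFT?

Original DFT: N = 128, resolution = f_s/N = 25000/128 = 3125/16 Hz
Zero-padded DFT: N = 256, resolution = f_s/N = 25000/256 = 3125/32 Hz
Zero-padding interpolates the spectrum (finer frequency grid)
but does NOT improve the true spectral resolution (ability to resolve close frequencies).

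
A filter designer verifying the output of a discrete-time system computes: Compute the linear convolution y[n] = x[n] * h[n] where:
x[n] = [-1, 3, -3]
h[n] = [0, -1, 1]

y[n] = sum_k x[k]*h[n-k]. Output length = len(x) + len(h) - 1 = 3 + 3 - 1 = 5.
y[0] = -1*0 = 0
y[1] = 3*0 + -1*-1 = 1
y[2] = -3*0 + 3*-1 + -1*1 = -4
y[3] = -3*-1 + 3*1 = 6
y[4] = -3*1 = -3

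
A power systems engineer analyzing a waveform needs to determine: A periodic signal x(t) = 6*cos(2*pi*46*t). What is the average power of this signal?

Average power of A*cos(wt) is A^2/2.
P = 6^2 / 2 = 36/2 = 18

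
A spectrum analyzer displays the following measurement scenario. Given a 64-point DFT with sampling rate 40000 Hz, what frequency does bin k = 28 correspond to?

The frequency of DFT bin k is: f_k = k * f_s / N
f_28 = 28 * 40000 / 64 = 17500 Hz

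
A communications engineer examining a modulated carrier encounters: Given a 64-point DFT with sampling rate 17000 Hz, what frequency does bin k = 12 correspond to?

The frequency of DFT bin k is: f_k = k * f_s / N
f_12 = 12 * 17000 / 64 = 6375/2 Hz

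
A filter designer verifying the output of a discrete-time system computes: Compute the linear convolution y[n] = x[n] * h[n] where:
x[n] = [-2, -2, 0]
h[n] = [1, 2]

y[n] = sum_k x[k]*h[n-k]. Output length = len(x) + len(h) - 1 = 3 + 2 - 1 = 4.
y[0] = -2*1 = -2
y[1] = -2*1 + -2*2 = -6
y[2] = 0*1 + -2*2 = -4
y[3] = 0*2 = 0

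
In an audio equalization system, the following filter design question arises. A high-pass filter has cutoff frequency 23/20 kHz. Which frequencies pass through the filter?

A high-pass filter passes all frequencies above the cutoff frequency 23/20 kHz and attenuates lower frequencies.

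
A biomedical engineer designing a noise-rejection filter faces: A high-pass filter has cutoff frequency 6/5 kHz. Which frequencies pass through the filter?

A high-pass filter passes all frequencies above the cutoff frequency 6/5 kHz and attenuates lower frequencies.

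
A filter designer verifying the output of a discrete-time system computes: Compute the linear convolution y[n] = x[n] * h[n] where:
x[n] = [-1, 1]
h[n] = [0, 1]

y[n] = sum_k x[k]*h[n-k]. Output length = len(x) + len(h) - 1 = 2 + 2 - 1 = 3.
y[0] = -1*0 = 0
y[1] = 1*0 + -1*1 = -1
y[2] = 1*1 = 1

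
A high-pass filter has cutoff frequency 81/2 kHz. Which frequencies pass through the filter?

A high-pass filter passes all frequencies above the cutoff frequency 81/2 kHz and attenuates lower frequencies.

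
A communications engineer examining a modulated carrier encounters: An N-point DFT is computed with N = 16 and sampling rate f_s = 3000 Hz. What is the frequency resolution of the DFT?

DFT frequency resolution = f_s / N
= 3000 / 16 = 375/2 Hz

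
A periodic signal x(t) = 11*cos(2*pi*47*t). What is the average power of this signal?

Average power of A*cos(wt) is A^2/2.
P = 11^2 / 2 = 121/2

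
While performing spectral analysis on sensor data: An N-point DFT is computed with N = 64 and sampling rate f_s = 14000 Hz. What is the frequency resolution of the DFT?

DFT frequency resolution = f_s / N
= 14000 / 64 = 875/4 Hz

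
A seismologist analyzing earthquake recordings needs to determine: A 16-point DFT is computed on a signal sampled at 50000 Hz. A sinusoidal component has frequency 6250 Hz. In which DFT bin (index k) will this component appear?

DFT frequency resolution = f_s/N = 50000/16 = 3125 Hz
Bin index k = f_signal / resolution = 6250 / 3125 = 2
The signal frequency 6250 Hz falls in DFT bin k = 2.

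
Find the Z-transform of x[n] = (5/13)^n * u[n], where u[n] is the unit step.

The Z-transform of a^n * u[n] is z/(z-a) for |z| > |a|.
Here a = 5/13, so X(z) = z/(z - (5/13)) = 13z/(13z - 5)
ROC: |z| > 5/13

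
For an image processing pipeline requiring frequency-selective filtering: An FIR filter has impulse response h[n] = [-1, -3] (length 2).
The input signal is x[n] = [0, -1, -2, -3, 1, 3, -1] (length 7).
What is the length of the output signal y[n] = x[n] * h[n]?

For linear convolution, the output length is:
len(y) = len(x) + len(h) - 1 = 7 + 2 - 1 = 8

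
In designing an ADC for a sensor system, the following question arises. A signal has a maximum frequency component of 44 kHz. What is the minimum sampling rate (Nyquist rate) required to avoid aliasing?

By the Nyquist-Shannon sampling theorem,
the minimum sampling rate (Nyquist rate) must be at least 2 * f_max.
Nyquist rate = 2 * 44 kHz = 88 kHz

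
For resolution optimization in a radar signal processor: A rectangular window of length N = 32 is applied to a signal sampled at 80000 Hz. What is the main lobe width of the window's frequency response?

For a rectangular window of length N,
the main lobe width in frequency is 2*f_s/N.
= 2*80000/32 = 5000 Hz
This determines the minimum frequency separation for resolving two sinusoids.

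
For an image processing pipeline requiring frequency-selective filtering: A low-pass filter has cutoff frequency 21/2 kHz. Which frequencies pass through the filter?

A low-pass filter passes all frequencies below the cutoff frequency 21/2 kHz and attenuates higher frequencies.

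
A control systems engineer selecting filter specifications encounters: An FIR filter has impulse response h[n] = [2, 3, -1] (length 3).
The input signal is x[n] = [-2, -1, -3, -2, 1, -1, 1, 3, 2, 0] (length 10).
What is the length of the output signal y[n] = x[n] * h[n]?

For linear convolution, the output length is:
len(y) = len(x) + len(h) - 1 = 10 + 3 - 1 = 12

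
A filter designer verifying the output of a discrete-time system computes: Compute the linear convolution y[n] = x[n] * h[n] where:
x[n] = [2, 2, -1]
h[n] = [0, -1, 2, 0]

y[n] = sum_k x[k]*h[n-k]. Output length = len(x) + len(h) - 1 = 3 + 4 - 1 = 6.
y[0] = 2*0 = 0
y[1] = 2*0 + 2*-1 = -2
y[2] = -1*0 + 2*-1 + 2*2 = 2
y[3] = -1*-1 + 2*2 + 2*0 = 5
y[4] = -1*2 + 2*0 = -2
y[5] = -1*0 = 0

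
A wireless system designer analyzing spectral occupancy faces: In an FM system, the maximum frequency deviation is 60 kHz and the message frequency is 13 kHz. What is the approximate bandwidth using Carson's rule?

Carson's rule: BW = 2*(delta_f + f_m)
= 2*(60 + 13) kHz = 146 kHz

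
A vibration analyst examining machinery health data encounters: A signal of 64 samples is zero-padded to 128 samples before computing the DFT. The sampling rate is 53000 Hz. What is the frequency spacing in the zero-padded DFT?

Original DFT: N = 64, resolution = f_s/N = 53000/64 = 6625/8 Hz
Zero-padded DFT: N = 128, resolution = f_s/N = 53000/128 = 6625/16 Hz
Zero-padding interpolates the spectrum (finer frequency grid)
but does NOT improve the true spectral resolution (ability to resolve close frequencies).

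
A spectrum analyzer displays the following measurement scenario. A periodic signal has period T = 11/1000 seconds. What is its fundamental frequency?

The fundamental frequency is the reciprocal of the period.
f = 1/T = 1/(11/1000) = 1000/11 Hz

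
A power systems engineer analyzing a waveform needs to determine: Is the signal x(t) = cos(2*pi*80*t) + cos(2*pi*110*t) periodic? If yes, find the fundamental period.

f1 = 80 Hz, f2 = 110 Hz
Period T1 = 1/80, T2 = 1/110
Ratio T1/T2 = 110/80, which is rational.
The signal is periodic with fundamental period T = 1/GCD(80,110) = 1/10 s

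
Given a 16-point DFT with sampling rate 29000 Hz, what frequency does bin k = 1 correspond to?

The frequency of DFT bin k is: f_k = k * f_s / N
f_1 = 1 * 29000 / 16 = 3625/2 Hz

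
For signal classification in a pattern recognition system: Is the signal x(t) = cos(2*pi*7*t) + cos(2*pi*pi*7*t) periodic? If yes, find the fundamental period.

f1 = 7 Hz, f2 = 7*pi Hz
Ratio f2/f1 = pi, which is irrational.
Since the frequency ratio is irrational, no common period exists.
The signal is not periodic.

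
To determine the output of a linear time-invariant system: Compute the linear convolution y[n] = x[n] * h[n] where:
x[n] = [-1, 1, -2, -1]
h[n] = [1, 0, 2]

y[n] = sum_k x[k]*h[n-k]. Output length = len(x) + len(h) - 1 = 4 + 3 - 1 = 6.
y[0] = -1*1 = -1
y[1] = 1*1 + -1*0 = 1
y[2] = -2*1 + 1*0 + -1*2 = -4
y[3] = -1*1 + -2*0 + 1*2 = 1
y[4] = -1*0 + -2*2 = -4
y[5] = -1*2 = -2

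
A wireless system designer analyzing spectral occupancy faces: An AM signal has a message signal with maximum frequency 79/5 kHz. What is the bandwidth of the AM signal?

In AM (double-sideband), the bandwidth is twice the message frequency.
BW = 2 * f_m = 2 * 79/5 kHz = 158/5 kHz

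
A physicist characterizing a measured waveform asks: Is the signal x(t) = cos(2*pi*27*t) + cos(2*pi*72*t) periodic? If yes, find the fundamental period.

f1 = 27 Hz, f2 = 72 Hz
Period T1 = 1/27, T2 = 1/72
Ratio T1/T2 = 72/27, which is rational.
The signal is periodic with fundamental period T = 1/GCD(27,72) = 1/9 s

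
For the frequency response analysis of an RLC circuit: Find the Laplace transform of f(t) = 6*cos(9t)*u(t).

Standard pair: cos(wt)*u(t) <-> s/(s^2+w^2)
With w = 9: L{6*cos(9t)*u(t)} = 6s/(s^2+81)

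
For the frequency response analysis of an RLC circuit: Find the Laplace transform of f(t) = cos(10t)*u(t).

Standard pair: cos(wt)*u(t) <-> s/(s^2+w^2)
With w = 10: L{cos(10t)*u(t)} = s/(s^2+100)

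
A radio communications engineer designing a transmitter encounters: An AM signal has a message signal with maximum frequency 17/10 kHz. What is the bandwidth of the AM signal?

In AM (double-sideband), the bandwidth is twice the message frequency.
BW = 2 * f_m = 2 * 17/10 kHz = 17/5 kHz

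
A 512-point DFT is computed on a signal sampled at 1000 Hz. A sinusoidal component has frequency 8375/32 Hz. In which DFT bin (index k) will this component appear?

DFT frequency resolution = f_s/N = 1000/512 = 125/64 Hz
Bin index k = f_signal / resolution = 8375/32 / 125/64 = 134
The signal frequency 8375/32 Hz falls in DFT bin k = 134.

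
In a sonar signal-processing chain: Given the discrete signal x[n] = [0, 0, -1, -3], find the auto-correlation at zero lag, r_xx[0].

The auto-correlation at zero lag r_xx[0] equals the signal energy.
r_xx[0] = sum of x[n]^2 = 0^2 + 0^2 + (-1)^2 + (-3)^2
= 0 + 0 + 1 + 9 = 10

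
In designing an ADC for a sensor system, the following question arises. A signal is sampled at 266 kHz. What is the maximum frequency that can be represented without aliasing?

The maximum frequency that can be represented without aliasing
is the Nyquist frequency: f_max = f_s / 2 = 266 kHz / 2 = 133 kHz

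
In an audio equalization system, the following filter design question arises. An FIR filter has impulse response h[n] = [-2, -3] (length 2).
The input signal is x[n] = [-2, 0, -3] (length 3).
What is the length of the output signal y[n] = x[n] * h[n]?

For linear convolution, the output length is:
len(y) = len(x) + len(h) - 1 = 3 + 2 - 1 = 4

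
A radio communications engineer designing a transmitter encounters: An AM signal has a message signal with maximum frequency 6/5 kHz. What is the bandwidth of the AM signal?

In AM (double-sideband), the bandwidth is twice the message frequency.
BW = 2 * f_m = 2 * 6/5 kHz = 12/5 kHz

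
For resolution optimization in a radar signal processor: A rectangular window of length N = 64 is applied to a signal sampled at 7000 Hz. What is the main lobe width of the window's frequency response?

For a rectangular window of length N,
the main lobe width in frequency is 2*f_s/N.
= 2*7000/64 = 875/4 Hz
This determines the minimum frequency separation for resolving two sinusoids.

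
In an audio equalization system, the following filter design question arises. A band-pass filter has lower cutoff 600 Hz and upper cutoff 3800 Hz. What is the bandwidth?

Bandwidth = f_high - f_low
= 3800 Hz - 600 Hz = 3200 Hz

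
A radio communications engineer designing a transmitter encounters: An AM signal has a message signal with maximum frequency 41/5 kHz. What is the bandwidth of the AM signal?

In AM (double-sideband), the bandwidth is twice the message frequency.
BW = 2 * f_m = 2 * 41/5 kHz = 82/5 kHz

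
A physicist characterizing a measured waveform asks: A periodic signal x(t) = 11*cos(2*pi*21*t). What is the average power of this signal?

Average power of A*cos(wt) is A^2/2.
P = 11^2 / 2 = 121/2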